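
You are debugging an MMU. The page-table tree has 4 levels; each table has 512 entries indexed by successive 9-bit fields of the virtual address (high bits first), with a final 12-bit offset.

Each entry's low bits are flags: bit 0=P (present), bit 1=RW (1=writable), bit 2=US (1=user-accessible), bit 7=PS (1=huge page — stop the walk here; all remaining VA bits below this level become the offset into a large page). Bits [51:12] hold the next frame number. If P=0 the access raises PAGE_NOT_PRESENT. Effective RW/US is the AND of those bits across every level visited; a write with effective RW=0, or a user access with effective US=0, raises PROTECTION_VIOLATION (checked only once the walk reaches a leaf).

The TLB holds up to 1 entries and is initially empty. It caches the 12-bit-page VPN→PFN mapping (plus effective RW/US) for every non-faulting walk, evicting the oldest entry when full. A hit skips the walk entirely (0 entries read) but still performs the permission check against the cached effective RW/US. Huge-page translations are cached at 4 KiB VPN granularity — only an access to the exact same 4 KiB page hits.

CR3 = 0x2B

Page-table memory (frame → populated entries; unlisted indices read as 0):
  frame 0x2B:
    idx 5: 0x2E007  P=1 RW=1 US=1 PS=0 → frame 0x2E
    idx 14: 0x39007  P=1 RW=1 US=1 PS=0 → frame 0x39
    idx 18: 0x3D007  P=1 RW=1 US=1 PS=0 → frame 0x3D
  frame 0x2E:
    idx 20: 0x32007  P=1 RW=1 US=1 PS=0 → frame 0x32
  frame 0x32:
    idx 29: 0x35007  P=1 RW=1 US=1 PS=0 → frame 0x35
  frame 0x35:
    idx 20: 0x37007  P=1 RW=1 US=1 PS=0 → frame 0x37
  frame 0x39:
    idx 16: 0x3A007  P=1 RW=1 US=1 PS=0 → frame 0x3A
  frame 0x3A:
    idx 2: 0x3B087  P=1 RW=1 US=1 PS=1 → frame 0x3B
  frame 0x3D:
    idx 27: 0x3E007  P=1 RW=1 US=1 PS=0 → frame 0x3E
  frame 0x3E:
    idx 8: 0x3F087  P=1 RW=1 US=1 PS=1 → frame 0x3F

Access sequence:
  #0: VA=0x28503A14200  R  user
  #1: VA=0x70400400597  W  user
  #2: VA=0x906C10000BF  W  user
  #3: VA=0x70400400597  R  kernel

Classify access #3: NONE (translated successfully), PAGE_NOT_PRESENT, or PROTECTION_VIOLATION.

Walk each access:
#0 VA=0x28503A14200 (r,user):
  L0 @0x2B[5] → 0x2E007  P=1,RW=1,US=1,PS=0
  L1 @0x2E[20] → 0x32007  P=1,RW=1,US=1,PS=0
  L2 @0x32[29] → 0x35007  P=1,RW=1,US=1,PS=0
  L3 @0x35[20] → 0x37007  P=1,RW=1,US=1,PS=0
  → PA=0x37200  (4 entries read)
#1 VA=0x70400400597 (w,user):
  L0 @0x2B[14] → 0x39007  P=1,RW=1,US=1,PS=0
  L1 @0x39[16] → 0x3A007  P=1,RW=1,US=1,PS=0
  L2 @0x3A[2] → 0x3B087  P=1,RW=1,US=1,PS=1
  → PA=0x3B597 (huge @L2)  (3 entries read)
#2 VA=0x906C10000BF (w,user):
  L0 @0x2B[18] → 0x3D007  P=1,RW=1,US=1,PS=0
  L1 @0x3D[27] → 0x3E007  P=1,RW=1,US=1,PS=0
  L2 @0x3E[8] → 0x3F087  P=1,RW=1,US=1,PS=1
  → PA=0x3F0BF (huge @L2)  (3 entries read)
#3 VA=0x70400400597 (r,kernel):
  L0 @0x2B[14] → 0x39007  P=1,RW=1,US=1,PS=0
  L1 @0x39[16] → 0x3A007  P=1,RW=1,US=1,PS=0
  L2 @0x3A[2] → 0x3B087  P=1,RW=1,US=1,PS=1
  → PA=0x3B597 (huge @L2)  (3 entries read)

Access #3 fault: NONE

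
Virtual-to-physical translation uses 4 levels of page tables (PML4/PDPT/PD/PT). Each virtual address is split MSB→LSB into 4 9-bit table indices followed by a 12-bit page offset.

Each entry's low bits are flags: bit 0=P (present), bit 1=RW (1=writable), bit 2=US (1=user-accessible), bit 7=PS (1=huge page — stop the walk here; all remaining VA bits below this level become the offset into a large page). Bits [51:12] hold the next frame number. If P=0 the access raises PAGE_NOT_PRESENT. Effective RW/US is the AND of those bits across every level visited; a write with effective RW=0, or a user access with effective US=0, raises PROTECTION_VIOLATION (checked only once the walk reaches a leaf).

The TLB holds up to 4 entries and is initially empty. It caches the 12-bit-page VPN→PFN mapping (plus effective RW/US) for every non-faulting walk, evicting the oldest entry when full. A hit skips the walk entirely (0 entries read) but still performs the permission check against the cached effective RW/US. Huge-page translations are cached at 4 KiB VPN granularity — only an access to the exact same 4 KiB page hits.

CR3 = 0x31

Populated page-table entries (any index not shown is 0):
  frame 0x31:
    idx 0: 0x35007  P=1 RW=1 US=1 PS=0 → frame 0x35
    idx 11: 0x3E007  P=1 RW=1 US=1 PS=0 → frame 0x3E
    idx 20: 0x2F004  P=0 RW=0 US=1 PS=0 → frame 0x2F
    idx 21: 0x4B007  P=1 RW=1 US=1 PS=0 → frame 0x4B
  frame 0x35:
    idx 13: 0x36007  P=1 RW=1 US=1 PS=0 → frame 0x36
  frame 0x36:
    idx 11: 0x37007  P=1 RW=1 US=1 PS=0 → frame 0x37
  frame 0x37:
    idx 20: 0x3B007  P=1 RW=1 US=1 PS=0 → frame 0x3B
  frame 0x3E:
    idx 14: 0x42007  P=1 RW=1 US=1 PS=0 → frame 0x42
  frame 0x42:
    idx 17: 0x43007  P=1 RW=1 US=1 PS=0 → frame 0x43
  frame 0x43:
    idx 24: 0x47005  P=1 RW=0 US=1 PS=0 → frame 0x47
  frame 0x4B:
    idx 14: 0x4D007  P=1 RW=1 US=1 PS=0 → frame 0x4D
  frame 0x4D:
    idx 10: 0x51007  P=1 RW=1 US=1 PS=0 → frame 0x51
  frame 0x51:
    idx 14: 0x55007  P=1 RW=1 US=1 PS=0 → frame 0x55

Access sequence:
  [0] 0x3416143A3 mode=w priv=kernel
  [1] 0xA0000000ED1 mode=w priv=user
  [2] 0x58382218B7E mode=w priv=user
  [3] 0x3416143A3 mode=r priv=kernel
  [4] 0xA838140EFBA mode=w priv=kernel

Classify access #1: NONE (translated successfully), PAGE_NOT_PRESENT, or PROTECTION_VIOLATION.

Per-access translation:
#0 VA=0x3416143A3 (w,kernel):
  L0: frame=0x31 idx=0 entry=0x35007 [P=1 RW=1 US=1 PS=0]
  L1: frame=0x35 idx=13 entry=0x36007 [P=1 RW=1 US=1 PS=0]
  L2: frame=0x36 idx=11 entry=0x37007 [P=1 RW=1 US=1 PS=0]
  L3: frame=0x37 idx=20 entry=0x3B007 [P=1 RW=1 US=1 PS=0]
  → PA=0x3B3A3  (4 entries read)
#1 VA=0xA0000000ED1 (w,user):
  L0: frame=0x31 idx=20 entry=0x2F004 [P=0 RW=0 US=1 PS=0]
  ✗ PAGE_NOT_PRESENT  [1 reads]
#2 VA=0x58382218B7E (w,user):
  L0: frame=0x31 idx=11 entry=0x3E007 [P=1 RW=1 US=1 PS=0]
  L1: frame=0x3E idx=14 entry=0x42007 [P=1 RW=1 US=1 PS=0]
  L2: frame=0x42 idx=17 entry=0x43007 [P=1 RW=1 US=1 PS=0]
  L3: frame=0x43 idx=24 entry=0x47005 [P=1 RW=0 US=1 PS=0]
  ✗ PROTECTION_VIOLATION  [4 reads]
#3 VA=0x3416143A3 (r,kernel):
  TLB hit vpn=0x341614 → PA=0x3B3A3
#4 VA=0xA838140EFBA (w,kernel):
  L0: frame=0x31 idx=21 entry=0x4B007 [P=1 RW=1 US=1 PS=0]
  L1: frame=0x4B idx=14 entry=0x4D007 [P=1 RW=1 US=1 PS=0]
  L2: frame=0x4D idx=10 entry=0x51007 [P=1 RW=1 US=1 PS=0]
  L3: frame=0x51 idx=14 entry=0x55007 [P=1 RW=1 US=1 PS=0]
  → PA=0x55FBA  (4 entries read)

Access #1 fault: PAGE_NOT_PRESENT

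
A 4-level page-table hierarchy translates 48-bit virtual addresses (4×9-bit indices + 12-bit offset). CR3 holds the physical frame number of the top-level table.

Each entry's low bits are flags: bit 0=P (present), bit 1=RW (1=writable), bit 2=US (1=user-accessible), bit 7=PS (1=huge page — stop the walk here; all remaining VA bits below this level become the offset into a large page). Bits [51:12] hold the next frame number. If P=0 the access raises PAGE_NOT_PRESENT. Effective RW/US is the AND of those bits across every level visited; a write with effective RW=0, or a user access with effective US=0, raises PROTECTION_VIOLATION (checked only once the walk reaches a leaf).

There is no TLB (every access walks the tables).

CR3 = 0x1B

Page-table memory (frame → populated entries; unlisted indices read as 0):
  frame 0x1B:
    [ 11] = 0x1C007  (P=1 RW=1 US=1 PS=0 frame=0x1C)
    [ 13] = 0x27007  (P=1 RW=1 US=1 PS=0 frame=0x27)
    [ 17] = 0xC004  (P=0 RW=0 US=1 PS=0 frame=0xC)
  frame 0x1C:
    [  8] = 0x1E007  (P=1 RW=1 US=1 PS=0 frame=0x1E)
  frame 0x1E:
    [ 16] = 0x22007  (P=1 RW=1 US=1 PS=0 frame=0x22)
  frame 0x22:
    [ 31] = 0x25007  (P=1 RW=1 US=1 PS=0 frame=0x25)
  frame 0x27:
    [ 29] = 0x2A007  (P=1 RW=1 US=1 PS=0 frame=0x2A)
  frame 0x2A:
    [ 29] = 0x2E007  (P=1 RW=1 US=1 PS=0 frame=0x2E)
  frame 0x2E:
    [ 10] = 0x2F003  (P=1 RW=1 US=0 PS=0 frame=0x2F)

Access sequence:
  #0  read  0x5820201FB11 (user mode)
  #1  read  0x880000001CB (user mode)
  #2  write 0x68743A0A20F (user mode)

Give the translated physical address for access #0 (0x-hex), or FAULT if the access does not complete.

Per-access translation:
#0 VA=0x5820201FB11 (r,user):
  L0: frame=0x1B idx=11 entry=0x1C007 [P=1 RW=1 US=1 PS=0]
  L1: frame=0x1C idx=8 entry=0x1E007 [P=1 RW=1 US=1 PS=0]
  L2: frame=0x1E idx=16 entry=0x22007 [P=1 RW=1 US=1 PS=0]
  L3: frame=0x22 idx=31 entry=0x25007 [P=1 RW=1 US=1 PS=0]
  → PA=0x25B11  (4 entries read)
#1 VA=0x880000001CB (r,user):
  L0: frame=0x1B idx=17 entry=0xC004 [P=0 RW=0 US=1 PS=0]
  ⇒ fault: PAGE_NOT_PRESENT  — 1 lookups
#2 VA=0x68743A0A20F (w,user):
  L0: frame=0x1B idx=13 entry=0x27007 [P=1 RW=1 US=1 PS=0]
  L1: frame=0x27 idx=29 entry=0x2A007 [P=1 RW=1 US=1 PS=0]
  L2: frame=0x2A idx=29 entry=0x2E007 [P=1 RW=1 US=1 PS=0]
  L3: frame=0x2E idx=10 entry=0x2F003 [P=1 RW=1 US=0 PS=0]
  ⇒ fault: PROTECTION_VIOLATION  — 4 lookups

Access #0 PA: 0x25B11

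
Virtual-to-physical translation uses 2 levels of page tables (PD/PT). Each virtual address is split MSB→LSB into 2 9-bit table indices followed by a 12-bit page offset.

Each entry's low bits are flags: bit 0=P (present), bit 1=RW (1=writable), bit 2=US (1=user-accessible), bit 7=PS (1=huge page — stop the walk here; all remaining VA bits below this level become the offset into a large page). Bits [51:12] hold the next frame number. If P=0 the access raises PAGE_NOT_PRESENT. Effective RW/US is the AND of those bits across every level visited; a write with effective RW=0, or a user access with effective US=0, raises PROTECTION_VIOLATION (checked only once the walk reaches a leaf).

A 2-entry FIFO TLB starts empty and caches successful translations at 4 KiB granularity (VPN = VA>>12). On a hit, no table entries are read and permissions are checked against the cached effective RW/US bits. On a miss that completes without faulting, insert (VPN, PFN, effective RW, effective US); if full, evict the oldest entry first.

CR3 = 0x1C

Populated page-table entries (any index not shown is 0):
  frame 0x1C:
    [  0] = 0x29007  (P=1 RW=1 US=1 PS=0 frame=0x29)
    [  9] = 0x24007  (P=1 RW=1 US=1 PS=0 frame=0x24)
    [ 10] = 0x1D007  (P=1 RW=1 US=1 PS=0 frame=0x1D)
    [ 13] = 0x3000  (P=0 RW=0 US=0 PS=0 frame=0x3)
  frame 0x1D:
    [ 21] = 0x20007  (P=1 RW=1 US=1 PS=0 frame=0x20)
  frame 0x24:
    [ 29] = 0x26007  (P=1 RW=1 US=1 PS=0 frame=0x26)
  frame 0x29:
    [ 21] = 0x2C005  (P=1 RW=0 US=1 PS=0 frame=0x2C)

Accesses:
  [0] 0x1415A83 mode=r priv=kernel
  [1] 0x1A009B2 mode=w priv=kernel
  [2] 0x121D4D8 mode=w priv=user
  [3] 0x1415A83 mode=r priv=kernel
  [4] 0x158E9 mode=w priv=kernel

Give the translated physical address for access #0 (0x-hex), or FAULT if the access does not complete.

Walk each access:
#0 VA=0x1415A83 (r,kernel):
  L0: frame=0x1C idx=10 entry=0x1D007 [P=1 RW=1 US=1 PS=0]
  L1: frame=0x1D idx=21 entry=0x20007 [P=1 RW=1 US=1 PS=0]
  → PA=0x20A83  (2 entries read)
#1 VA=0x1A009B2 (w,kernel):
  L0: frame=0x1C idx=13 entry=0x3000 [P=0 RW=0 US=0 PS=0]
  ⇒ fault: PAGE_NOT_PRESENT  — 1 lookups
#2 VA=0x121D4D8 (w,user):
  L0: frame=0x1C idx=9 entry=0x24007 [P=1 RW=1 US=1 PS=0]
  L1: frame=0x24 idx=29 entry=0x26007 [P=1 RW=1 US=1 PS=0]
  → PA=0x264D8  (2 entries read)
#3 VA=0x1415A83 (r,kernel):
  TLB hit vpn=0x1415 → PA=0x20A83
#4 VA=0x158E9 (w,kernel):
  L0: frame=0x1C idx=0 entry=0x29007 [P=1 RW=1 US=1 PS=0]
  L1: frame=0x29 idx=21 entry=0x2C005 [P=1 RW=0 US=1 PS=0]
  ⇒ fault: PROTECTION_VIOLATION  — 2 lookups

Access #0 PA: 0x20A83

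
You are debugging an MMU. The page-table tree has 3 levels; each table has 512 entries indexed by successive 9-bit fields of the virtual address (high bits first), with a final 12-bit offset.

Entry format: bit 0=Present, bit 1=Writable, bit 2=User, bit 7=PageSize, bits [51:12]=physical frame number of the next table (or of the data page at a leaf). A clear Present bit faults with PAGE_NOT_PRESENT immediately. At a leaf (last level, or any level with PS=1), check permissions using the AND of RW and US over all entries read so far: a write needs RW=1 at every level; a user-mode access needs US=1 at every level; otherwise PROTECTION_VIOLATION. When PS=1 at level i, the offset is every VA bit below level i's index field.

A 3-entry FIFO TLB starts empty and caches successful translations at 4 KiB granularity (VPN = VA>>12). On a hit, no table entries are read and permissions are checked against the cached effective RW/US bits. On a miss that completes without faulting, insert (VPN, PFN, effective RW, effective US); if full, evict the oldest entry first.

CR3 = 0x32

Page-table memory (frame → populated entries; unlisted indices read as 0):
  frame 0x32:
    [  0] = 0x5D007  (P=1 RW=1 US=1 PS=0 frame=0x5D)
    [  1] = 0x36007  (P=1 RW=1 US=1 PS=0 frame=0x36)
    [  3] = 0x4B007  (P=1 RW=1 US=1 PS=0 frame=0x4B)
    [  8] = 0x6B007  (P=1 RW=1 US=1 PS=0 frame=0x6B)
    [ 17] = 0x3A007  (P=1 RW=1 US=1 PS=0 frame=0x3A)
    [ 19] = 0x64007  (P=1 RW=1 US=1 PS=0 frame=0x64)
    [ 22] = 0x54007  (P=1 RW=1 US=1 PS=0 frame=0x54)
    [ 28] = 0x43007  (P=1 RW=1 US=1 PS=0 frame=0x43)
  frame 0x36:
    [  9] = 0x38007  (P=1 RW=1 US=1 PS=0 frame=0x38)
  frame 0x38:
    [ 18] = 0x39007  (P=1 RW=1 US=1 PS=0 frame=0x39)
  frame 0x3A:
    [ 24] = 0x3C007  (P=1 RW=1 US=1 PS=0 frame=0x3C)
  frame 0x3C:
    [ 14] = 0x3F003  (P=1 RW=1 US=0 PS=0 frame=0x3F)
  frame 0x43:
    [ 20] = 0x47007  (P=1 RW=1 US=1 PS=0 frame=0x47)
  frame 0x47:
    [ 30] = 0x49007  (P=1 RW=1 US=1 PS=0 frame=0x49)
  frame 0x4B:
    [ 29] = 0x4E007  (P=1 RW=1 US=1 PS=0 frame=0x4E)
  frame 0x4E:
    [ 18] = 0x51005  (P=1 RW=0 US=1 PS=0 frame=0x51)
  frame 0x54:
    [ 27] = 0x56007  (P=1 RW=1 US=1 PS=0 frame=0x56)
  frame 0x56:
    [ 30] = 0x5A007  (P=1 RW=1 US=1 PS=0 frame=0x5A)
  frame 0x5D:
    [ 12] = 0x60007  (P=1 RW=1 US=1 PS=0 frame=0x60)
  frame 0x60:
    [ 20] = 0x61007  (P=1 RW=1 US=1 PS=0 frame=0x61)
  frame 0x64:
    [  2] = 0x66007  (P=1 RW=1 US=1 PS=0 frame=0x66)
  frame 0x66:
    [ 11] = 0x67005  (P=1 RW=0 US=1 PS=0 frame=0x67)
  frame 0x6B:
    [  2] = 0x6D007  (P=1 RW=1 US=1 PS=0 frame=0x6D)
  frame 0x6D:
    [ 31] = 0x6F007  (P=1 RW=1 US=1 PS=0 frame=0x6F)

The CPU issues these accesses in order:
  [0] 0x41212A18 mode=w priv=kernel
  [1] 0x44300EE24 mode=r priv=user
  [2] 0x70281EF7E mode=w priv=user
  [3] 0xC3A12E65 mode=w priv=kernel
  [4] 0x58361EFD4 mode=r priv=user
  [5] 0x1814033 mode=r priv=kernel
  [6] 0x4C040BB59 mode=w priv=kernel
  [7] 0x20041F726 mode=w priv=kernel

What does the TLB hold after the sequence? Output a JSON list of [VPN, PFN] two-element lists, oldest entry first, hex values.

Trace:
#0 VA=0x41212A18 (w,kernel):
  L0: frame=0x32 idx=1 entry=0x36007 [P=1 RW=1 US=1 PS=0]
  L1: frame=0x36 idx=9 entry=0x38007 [P=1 RW=1 US=1 PS=0]
  L2: frame=0x38 idx=18 entry=0x39007 [P=1 RW=1 US=1 PS=0]
  ✓ 0x39A18  — 3 lookups
#1 VA=0x44300EE24 (r,user):
  L0: frame=0x32 idx=17 entry=0x3A007 [P=1 RW=1 US=1 PS=0]
  L1: frame=0x3A idx=24 entry=0x3C007 [P=1 RW=1 US=1 PS=0]
  L2: frame=0x3C idx=14 entry=0x3F003 [P=1 RW=1 US=0 PS=0]
  → PROTECTION_VIOLATION  (3 entries read)
#2 VA=0x70281EF7E (w,user):
  L0: frame=0x32 idx=28 entry=0x43007 [P=1 RW=1 US=1 PS=0]
  L1: frame=0x43 idx=20 entry=0x47007 [P=1 RW=1 US=1 PS=0]
  L2: frame=0x47 idx=30 entry=0x49007 [P=1 RW=1 US=1 PS=0]
  ✓ 0x49F7E  — 3 lookups
#3 VA=0xC3A12E65 (w,kernel):
  L0: frame=0x32 idx=3 entry=0x4B007 [P=1 RW=1 US=1 PS=0]
  L1: frame=0x4B idx=29 entry=0x4E007 [P=1 RW=1 US=1 PS=0]
  L2: frame=0x4E idx=18 entry=0x51005 [P=1 RW=0 US=1 PS=0]
  → PROTECTION_VIOLATION  (3 entries read)
#4 VA=0x58361EFD4 (r,user):
  L0: frame=0x32 idx=22 entry=0x54007 [P=1 RW=1 US=1 PS=0]
  L1: frame=0x54 idx=27 entry=0x56007 [P=1 RW=1 US=1 PS=0]
  L2: frame=0x56 idx=30 entry=0x5A007 [P=1 RW=1 US=1 PS=0]
  ✓ 0x5AFD4  — 3 lookups
#5 VA=0x1814033 (r,kernel):
  L0: frame=0x32 idx=0 entry=0x5D007 [P=1 RW=1 US=1 PS=0]
  L1: frame=0x5D idx=12 entry=0x60007 [P=1 RW=1 US=1 PS=0]
  L2: frame=0x60 idx=20 entry=0x61007 [P=1 RW=1 US=1 PS=0]
  ✓ 0x61033  — 3 lookups
#6 VA=0x4C040BB59 (w,kernel):
  L0: frame=0x32 idx=19 entry=0x64007 [P=1 RW=1 US=1 PS=0]
  L1: frame=0x64 idx=2 entry=0x66007 [P=1 RW=1 US=1 PS=0]
  L2: frame=0x66 idx=11 entry=0x67005 [P=1 RW=0 US=1 PS=0]
  → PROTECTION_VIOLATION  (3 entries read)
#7 VA=0x20041F726 (w,kernel):
  L0: frame=0x32 idx=8 entry=0x6B007 [P=1 RW=1 US=1 PS=0]
  L1: frame=0x6B idx=2 entry=0x6D007 [P=1 RW=1 US=1 PS=0]
  L2: frame=0x6D idx=31 entry=0x6F007 [P=1 RW=1 US=1 PS=0]
  ✓ 0x6F726  — 3 lookups

TLB: [["0x58361E", "0x5A"], ["0x1814", "0x61"], ["0x20041F", "0x6F"]]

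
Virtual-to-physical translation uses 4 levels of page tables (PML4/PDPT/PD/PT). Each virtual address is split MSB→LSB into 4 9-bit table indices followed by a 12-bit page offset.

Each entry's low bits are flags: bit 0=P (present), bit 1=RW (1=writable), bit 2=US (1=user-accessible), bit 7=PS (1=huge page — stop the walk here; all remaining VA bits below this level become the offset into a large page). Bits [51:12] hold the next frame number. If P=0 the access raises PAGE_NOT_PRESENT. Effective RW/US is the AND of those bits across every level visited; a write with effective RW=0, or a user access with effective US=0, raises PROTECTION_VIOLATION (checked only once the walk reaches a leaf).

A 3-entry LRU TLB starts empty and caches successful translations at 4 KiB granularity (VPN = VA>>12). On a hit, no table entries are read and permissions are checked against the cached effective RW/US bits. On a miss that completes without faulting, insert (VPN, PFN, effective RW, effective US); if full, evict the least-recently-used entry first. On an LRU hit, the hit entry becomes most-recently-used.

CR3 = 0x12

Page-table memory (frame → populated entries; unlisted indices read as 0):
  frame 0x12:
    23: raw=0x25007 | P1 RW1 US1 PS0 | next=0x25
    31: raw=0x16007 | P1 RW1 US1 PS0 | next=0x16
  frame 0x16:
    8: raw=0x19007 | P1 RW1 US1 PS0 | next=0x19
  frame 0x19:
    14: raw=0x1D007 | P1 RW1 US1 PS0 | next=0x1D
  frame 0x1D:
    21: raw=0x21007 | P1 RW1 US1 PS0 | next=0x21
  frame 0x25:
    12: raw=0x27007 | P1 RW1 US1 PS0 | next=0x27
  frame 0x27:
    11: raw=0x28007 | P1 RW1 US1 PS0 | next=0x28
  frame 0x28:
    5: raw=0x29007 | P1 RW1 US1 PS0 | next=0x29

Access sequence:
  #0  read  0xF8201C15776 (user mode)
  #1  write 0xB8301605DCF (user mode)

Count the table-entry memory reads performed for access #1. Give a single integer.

Per-access translation:
#0 VA=0xF8201C15776 (r,user):
  L0: frame=0x12 idx=31 entry=0x16007 [P=1 RW=1 US=1 PS=0]
  L1: frame=0x16 idx=8 entry=0x19007 [P=1 RW=1 US=1 PS=0]
  L2: frame=0x19 idx=14 entry=0x1D007 [P=1 RW=1 US=1 PS=0]
  L3: frame=0x1D idx=21 entry=0x21007 [P=1 RW=1 US=1 PS=0]
  ⇒ phys 0x21776  [4 reads]
#1 VA=0xB8301605DCF (w,user):
  L0: frame=0x12 idx=23 entry=0x25007 [P=1 RW=1 US=1 PS=0]
  L1: frame=0x25 idx=12 entry=0x27007 [P=1 RW=1 US=1 PS=0]
  L2: frame=0x27 idx=11 entry=0x28007 [P=1 RW=1 US=1 PS=0]
  L3: frame=0x28 idx=5 entry=0x29007 [P=1 RW=1 US=1 PS=0]
  ⇒ phys 0x29DCF  [4 reads]

Entries read for #1: 4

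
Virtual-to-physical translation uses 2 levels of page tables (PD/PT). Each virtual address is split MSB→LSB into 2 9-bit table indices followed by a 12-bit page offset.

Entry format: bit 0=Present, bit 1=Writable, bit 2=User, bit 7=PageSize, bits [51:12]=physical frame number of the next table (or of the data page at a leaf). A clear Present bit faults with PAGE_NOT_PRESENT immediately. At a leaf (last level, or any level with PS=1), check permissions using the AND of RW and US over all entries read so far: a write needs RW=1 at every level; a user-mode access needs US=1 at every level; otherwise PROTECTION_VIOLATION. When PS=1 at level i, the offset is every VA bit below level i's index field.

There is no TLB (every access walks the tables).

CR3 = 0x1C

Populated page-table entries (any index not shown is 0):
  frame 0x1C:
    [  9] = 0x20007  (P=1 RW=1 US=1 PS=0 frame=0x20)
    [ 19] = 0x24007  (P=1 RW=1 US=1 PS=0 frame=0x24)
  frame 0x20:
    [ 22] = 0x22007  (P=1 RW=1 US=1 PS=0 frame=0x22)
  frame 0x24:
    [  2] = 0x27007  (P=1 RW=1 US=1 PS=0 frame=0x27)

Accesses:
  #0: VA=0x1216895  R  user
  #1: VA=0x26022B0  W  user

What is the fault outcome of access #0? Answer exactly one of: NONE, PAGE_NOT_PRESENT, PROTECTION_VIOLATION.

Per-access translation:
#0 VA=0x1216895 (r,user):
  lvl0: tbl 0x1C, slot 9 ⇒ 0x20007 (P1/RW1/US1/PS0)
  lvl1: tbl 0x20, slot 22 ⇒ 0x22007 (P1/RW1/US1/PS0)
  ✓ 0x22895  — 2 lookups
#1 VA=0x26022B0 (w,user):
  lvl0: tbl 0x1C, slot 19 ⇒ 0x24007 (P1/RW1/US1/PS0)
  lvl1: tbl 0x24, slot 2 ⇒ 0x27007 (P1/RW1/US1/PS0)
  ✓ 0x272B0  — 2 lookups

Access #0 fault: NONE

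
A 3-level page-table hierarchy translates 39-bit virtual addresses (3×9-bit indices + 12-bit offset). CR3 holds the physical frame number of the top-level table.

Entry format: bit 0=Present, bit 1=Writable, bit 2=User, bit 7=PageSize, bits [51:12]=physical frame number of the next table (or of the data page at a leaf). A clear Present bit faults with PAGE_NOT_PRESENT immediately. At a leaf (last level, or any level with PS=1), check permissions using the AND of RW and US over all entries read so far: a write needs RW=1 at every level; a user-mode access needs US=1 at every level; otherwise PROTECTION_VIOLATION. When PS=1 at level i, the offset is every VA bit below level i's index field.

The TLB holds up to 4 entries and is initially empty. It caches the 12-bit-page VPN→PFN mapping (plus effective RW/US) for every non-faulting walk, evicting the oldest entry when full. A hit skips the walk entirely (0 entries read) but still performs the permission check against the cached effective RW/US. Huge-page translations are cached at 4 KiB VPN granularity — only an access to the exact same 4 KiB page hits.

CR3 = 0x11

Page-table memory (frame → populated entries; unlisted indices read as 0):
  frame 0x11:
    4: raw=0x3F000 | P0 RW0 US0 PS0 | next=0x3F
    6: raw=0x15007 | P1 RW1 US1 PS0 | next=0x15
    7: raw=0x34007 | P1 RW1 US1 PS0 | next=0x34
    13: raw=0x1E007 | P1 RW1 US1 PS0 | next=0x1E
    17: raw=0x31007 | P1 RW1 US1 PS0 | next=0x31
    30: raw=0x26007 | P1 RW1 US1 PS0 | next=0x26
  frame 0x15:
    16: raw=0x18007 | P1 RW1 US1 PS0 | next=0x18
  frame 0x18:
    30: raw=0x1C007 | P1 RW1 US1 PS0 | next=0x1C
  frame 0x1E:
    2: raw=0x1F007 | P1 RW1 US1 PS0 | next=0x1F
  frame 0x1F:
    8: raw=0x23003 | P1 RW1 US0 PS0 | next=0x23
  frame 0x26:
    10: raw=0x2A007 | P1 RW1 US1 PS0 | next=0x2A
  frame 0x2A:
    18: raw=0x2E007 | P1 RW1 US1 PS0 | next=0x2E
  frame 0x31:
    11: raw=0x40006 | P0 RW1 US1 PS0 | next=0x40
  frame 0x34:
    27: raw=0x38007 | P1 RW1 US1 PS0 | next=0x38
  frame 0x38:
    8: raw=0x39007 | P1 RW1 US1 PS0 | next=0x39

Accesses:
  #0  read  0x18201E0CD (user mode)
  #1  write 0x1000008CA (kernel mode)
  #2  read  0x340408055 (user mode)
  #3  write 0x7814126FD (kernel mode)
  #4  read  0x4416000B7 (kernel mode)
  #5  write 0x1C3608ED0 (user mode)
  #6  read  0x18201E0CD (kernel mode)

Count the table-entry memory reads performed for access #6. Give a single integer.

Per-access translation:
#0 VA=0x18201E0CD (r,user):
  lvl0: tbl 0x11, slot 6 ⇒ 0x15007 (P1/RW1/US1/PS0)
  lvl1: tbl 0x15, slot 16 ⇒ 0x18007 (P1/RW1/US1/PS0)
  lvl2: tbl 0x18, slot 30 ⇒ 0x1C007 (P1/RW1/US1/PS0)
  → PA=0x1C0CD  (3 entries read)
#1 VA=0x1000008CA (w,kernel):
  lvl0: tbl 0x11, slot 4 ⇒ 0x3F000 (P0/RW0/US0/PS0)
  ✗ PAGE_NOT_PRESENT  [1 reads]
#2 VA=0x340408055 (r,user):
  lvl0: tbl 0x11, slot 13 ⇒ 0x1E007 (P1/RW1/US1/PS0)
  lvl1: tbl 0x1E, slot 2 ⇒ 0x1F007 (P1/RW1/US1/PS0)
  lvl2: tbl 0x1F, slot 8 ⇒ 0x23003 (P1/RW1/US0/PS0)
  ✗ PROTECTION_VIOLATION  [3 reads]
#3 VA=0x7814126FD (w,kernel):
  lvl0: tbl 0x11, slot 30 ⇒ 0x26007 (P1/RW1/US1/PS0)
  lvl1: tbl 0x26, slot 10 ⇒ 0x2A007 (P1/RW1/US1/PS0)
  lvl2: tbl 0x2A, slot 18 ⇒ 0x2E007 (P1/RW1/US1/PS0)
  → PA=0x2E6FD  (3 entries read)
#4 VA=0x4416000B7 (r,kernel):
  lvl0: tbl 0x11, slot 17 ⇒ 0x31007 (P1/RW1/US1/PS0)
  lvl1: tbl 0x31, slot 11 ⇒ 0x40006 (P0/RW1/US1/PS0)
  ✗ PAGE_NOT_PRESENT  [2 reads]
#5 VA=0x1C3608ED0 (w,user):
  lvl0: tbl 0x11, slot 7 ⇒ 0x34007 (P1/RW1/US1/PS0)
  lvl1: tbl 0x34, slot 27 ⇒ 0x38007 (P1/RW1/US1/PS0)
  lvl2: tbl 0x38, slot 8 ⇒ 0x39007 (P1/RW1/US1/PS0)
  → PA=0x39ED0  (3 entries read)
#6 VA=0x18201E0CD (r,kernel):
  TLB hit vpn=0x18201E → PA=0x1C0CD

Entries read for #6: 0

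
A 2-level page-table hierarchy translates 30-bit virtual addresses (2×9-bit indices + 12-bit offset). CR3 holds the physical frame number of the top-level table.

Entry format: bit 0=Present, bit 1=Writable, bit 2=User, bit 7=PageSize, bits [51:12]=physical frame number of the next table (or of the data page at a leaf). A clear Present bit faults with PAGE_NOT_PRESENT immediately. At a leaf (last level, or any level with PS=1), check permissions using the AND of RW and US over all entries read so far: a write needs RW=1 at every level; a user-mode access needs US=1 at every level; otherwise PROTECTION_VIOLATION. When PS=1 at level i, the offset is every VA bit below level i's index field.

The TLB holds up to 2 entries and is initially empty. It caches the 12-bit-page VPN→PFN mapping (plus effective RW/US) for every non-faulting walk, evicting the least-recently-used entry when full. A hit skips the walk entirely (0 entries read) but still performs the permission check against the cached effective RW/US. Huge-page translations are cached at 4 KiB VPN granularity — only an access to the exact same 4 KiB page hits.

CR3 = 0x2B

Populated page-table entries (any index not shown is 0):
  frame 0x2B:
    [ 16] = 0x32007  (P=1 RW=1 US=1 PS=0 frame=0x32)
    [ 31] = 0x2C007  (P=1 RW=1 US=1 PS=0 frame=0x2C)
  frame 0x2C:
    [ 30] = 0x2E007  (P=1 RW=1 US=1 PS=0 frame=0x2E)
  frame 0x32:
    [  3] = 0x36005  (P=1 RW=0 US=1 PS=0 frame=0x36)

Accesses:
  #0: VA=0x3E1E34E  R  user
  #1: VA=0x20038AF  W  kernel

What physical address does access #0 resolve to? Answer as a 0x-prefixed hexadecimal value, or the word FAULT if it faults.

Walk each access:
#0 VA=0x3E1E34E (r,user):
  lvl0: tbl 0x2B, slot 31 ⇒ 0x2C007 (P1/RW1/US1/PS0)
  lvl1: tbl 0x2C, slot 30 ⇒ 0x2E007 (P1/RW1/US1/PS0)
  ✓ 0x2E34E  — 2 lookups
#1 VA=0x20038AF (w,kernel):
  lvl0: tbl 0x2B, slot 16 ⇒ 0x32007 (P1/RW1/US1/PS0)
  lvl1: tbl 0x32, slot 3 ⇒ 0x36005 (P1/RW0/US1/PS0)
  → PROTECTION_VIOLATION  (2 entries read)

Access #0 PA: 0x2E34E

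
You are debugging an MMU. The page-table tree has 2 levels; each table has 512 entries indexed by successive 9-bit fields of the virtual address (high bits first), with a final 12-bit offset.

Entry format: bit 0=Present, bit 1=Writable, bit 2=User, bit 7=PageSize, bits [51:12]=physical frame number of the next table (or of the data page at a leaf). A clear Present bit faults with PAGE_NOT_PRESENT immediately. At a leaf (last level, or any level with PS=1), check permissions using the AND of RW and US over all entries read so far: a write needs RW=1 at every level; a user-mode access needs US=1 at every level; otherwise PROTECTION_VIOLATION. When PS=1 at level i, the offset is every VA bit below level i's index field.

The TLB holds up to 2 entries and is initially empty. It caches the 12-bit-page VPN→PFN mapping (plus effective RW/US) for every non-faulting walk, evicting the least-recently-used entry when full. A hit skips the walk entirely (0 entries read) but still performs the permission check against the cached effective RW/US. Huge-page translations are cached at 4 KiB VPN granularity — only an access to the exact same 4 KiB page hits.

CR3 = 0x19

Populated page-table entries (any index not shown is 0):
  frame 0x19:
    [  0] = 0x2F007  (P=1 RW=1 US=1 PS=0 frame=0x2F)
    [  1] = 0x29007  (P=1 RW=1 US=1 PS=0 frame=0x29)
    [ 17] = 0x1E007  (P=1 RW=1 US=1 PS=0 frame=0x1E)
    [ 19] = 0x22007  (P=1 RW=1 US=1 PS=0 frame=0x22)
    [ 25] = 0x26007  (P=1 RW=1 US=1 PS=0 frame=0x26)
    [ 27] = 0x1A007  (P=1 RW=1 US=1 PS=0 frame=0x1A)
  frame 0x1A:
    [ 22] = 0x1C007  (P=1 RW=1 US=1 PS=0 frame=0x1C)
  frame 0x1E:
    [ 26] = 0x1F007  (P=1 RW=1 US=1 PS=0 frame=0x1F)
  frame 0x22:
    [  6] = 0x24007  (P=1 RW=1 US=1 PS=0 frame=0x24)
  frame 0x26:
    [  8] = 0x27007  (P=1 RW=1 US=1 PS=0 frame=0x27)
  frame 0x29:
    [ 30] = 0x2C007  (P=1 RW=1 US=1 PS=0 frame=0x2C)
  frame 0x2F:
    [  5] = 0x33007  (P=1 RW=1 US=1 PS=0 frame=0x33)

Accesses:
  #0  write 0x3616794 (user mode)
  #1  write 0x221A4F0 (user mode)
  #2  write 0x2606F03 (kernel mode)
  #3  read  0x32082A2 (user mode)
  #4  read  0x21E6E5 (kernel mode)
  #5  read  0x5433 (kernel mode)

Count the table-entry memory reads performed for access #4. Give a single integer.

Trace:
#0 VA=0x3616794 (w,user):
  L0: frame=0x19 idx=27 entry=0x1A007 [P=1 RW=1 US=1 PS=0]
  L1: frame=0x1A idx=22 entry=0x1C007 [P=1 RW=1 US=1 PS=0]
  ✓ 0x1C794  — 2 lookups
#1 VA=0x221A4F0 (w,user):
  L0: frame=0x19 idx=17 entry=0x1E007 [P=1 RW=1 US=1 PS=0]
  L1: frame=0x1E idx=26 entry=0x1F007 [P=1 RW=1 US=1 PS=0]
  ✓ 0x1F4F0  — 2 lookups
#2 VA=0x2606F03 (w,kernel):
  L0: frame=0x19 idx=19 entry=0x22007 [P=1 RW=1 US=1 PS=0]
  L1: frame=0x22 idx=6 entry=0x24007 [P=1 RW=1 US=1 PS=0]
  ✓ 0x24F03  — 2 lookups
#3 VA=0x32082A2 (r,user):
  L0: frame=0x19 idx=25 entry=0x26007 [P=1 RW=1 US=1 PS=0]
  L1: frame=0x26 idx=8 entry=0x27007 [P=1 RW=1 US=1 PS=0]
  ✓ 0x272A2  — 2 lookups
#4 VA=0x21E6E5 (r,kernel):
  L0: frame=0x19 idx=1 entry=0x29007 [P=1 RW=1 US=1 PS=0]
  L1: frame=0x29 idx=30 entry=0x2C007 [P=1 RW=1 US=1 PS=0]
  ✓ 0x2C6E5  — 2 lookups
#5 VA=0x5433 (r,kernel):
  L0: frame=0x19 idx=0 entry=0x2F007 [P=1 RW=1 US=1 PS=0]
  L1: frame=0x2F idx=5 entry=0x33007 [P=1 RW=1 US=1 PS=0]
  ✓ 0x33433  — 2 lookups

Entries read for #4: 2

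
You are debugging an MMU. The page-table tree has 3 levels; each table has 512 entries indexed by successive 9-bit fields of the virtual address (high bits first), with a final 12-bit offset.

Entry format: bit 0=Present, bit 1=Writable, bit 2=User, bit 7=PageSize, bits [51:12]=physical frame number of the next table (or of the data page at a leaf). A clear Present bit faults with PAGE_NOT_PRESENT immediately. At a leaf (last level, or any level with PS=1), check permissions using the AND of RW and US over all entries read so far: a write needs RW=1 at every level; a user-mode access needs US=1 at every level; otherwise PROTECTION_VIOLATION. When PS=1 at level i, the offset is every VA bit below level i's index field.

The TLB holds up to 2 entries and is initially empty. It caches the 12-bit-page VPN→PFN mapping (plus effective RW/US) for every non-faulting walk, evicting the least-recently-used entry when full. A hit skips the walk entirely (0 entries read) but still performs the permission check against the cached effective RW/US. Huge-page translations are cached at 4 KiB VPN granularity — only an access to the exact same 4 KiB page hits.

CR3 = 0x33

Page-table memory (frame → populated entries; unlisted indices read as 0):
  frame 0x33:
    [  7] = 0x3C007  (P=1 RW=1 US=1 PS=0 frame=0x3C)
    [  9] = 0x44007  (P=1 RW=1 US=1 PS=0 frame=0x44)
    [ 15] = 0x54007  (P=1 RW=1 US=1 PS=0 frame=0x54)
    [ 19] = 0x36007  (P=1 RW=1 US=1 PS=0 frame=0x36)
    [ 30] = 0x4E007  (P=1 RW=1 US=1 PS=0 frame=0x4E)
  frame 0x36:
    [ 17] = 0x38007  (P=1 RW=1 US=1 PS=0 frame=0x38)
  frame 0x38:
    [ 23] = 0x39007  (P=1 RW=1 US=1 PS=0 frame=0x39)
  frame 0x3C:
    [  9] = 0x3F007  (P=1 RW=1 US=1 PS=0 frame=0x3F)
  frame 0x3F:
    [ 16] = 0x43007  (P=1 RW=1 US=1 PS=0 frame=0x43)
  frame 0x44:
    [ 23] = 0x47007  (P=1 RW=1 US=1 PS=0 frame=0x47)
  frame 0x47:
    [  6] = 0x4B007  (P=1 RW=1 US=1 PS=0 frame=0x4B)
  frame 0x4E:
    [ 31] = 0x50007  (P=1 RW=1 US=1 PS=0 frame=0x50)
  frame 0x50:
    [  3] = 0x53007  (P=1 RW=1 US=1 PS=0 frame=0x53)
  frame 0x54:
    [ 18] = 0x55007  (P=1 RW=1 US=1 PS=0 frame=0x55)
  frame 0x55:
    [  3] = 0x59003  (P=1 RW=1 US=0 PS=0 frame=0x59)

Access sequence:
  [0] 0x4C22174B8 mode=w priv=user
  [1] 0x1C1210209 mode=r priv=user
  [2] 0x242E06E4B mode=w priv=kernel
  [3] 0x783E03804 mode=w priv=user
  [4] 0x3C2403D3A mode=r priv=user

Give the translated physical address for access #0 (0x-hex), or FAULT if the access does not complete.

Trace:
#0 VA=0x4C22174B8 (w,user):
  L0: frame=0x33 idx=19 entry=0x36007 [P=1 RW=1 US=1 PS=0]
  L1: frame=0x36 idx=17 entry=0x38007 [P=1 RW=1 US=1 PS=0]
  L2: frame=0x38 idx=23 entry=0x39007 [P=1 RW=1 US=1 PS=0]
  ⇒ phys 0x394B8  [3 reads]
#1 VA=0x1C1210209 (r,user):
  L0: frame=0x33 idx=7 entry=0x3C007 [P=1 RW=1 US=1 PS=0]
  L1: frame=0x3C idx=9 entry=0x3F007 [P=1 RW=1 US=1 PS=0]
  L2: frame=0x3F idx=16 entry=0x43007 [P=1 RW=1 US=1 PS=0]
  ⇒ phys 0x43209  [3 reads]
#2 VA=0x242E06E4B (w,kernel):
  L0: frame=0x33 idx=9 entry=0x44007 [P=1 RW=1 US=1 PS=0]
  L1: frame=0x44 idx=23 entry=0x47007 [P=1 RW=1 US=1 PS=0]
  L2: frame=0x47 idx=6 entry=0x4B007 [P=1 RW=1 US=1 PS=0]
  ⇒ phys 0x4BE4B  [3 reads]
#3 VA=0x783E03804 (w,user):
  L0: frame=0x33 idx=30 entry=0x4E007 [P=1 RW=1 US=1 PS=0]
  L1: frame=0x4E idx=31 entry=0x50007 [P=1 RW=1 US=1 PS=0]
  L2: frame=0x50 idx=3 entry=0x53007 [P=1 RW=1 US=1 PS=0]
  ⇒ phys 0x53804  [3 reads]
#4 VA=0x3C2403D3A (r,user):
  L0: frame=0x33 idx=15 entry=0x54007 [P=1 RW=1 US=1 PS=0]
  L1: frame=0x54 idx=18 entry=0x55007 [P=1 RW=1 US=1 PS=0]
  L2: frame=0x55 idx=3 entry=0x59003 [P=1 RW=1 US=0 PS=0]
  ✗ PROTECTION_VIOLATION  [3 reads]

Access #0 PA: 0x394B8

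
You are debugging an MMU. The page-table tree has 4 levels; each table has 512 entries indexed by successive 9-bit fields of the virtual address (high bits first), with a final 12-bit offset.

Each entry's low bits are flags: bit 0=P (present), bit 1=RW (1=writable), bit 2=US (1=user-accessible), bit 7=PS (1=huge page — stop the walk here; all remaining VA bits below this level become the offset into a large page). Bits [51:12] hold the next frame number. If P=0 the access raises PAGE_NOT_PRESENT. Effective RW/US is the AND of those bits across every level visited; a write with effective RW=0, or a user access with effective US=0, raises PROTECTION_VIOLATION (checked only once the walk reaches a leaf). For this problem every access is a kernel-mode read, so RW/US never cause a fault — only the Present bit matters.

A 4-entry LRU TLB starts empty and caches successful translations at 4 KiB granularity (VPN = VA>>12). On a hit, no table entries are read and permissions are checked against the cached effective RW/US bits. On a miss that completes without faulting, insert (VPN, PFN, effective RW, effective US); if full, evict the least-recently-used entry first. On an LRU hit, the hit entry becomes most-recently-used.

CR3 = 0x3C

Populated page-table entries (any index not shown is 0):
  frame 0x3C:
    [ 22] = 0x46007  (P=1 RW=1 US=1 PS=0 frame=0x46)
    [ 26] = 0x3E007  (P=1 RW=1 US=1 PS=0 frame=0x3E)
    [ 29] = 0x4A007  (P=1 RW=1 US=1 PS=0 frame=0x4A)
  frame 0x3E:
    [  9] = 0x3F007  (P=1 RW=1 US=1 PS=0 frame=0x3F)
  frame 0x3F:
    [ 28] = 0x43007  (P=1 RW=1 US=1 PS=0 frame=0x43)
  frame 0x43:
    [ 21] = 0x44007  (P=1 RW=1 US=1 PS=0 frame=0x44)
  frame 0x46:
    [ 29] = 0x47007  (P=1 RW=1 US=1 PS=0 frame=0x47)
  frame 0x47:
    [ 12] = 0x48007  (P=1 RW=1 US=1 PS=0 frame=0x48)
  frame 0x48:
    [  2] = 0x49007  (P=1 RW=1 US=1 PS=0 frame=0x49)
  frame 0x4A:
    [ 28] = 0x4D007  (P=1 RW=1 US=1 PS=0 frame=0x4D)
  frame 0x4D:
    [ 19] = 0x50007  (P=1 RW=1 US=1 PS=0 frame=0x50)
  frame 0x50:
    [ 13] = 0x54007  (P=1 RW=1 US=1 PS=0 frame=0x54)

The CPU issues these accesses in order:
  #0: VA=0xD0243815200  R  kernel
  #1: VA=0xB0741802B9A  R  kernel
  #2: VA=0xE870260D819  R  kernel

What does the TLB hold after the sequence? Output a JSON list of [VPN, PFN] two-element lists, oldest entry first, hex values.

Trace:
#0 VA=0xD0243815200 (r,kernel):
  [0] read 0x3C idx=26: raw=0x3E007 flags P=1 W=1 U=1 S=0
  [1] read 0x3E idx=9: raw=0x3F007 flags P=1 W=1 U=1 S=0
  [2] read 0x3F idx=28: raw=0x43007 flags P=1 W=1 U=1 S=0
  [3] read 0x43 idx=21: raw=0x44007 flags P=1 W=1 U=1 S=0
  → PA=0x44200  (4 entries read)
#1 VA=0xB0741802B9A (r,kernel):
  [0] read 0x3C idx=22: raw=0x46007 flags P=1 W=1 U=1 S=0
  [1] read 0x46 idx=29: raw=0x47007 flags P=1 W=1 U=1 S=0
  [2] read 0x47 idx=12: raw=0x48007 flags P=1 W=1 U=1 S=0
  [3] read 0x48 idx=2: raw=0x49007 flags P=1 W=1 U=1 S=0
  → PA=0x49B9A  (4 entries read)
#2 VA=0xE870260D819 (r,kernel):
  [0] read 0x3C idx=29: raw=0x4A007 flags P=1 W=1 U=1 S=0
  [1] read 0x4A idx=28: raw=0x4D007 flags P=1 W=1 U=1 S=0
  [2] read 0x4D idx=19: raw=0x50007 flags P=1 W=1 U=1 S=0
  [3] read 0x50 idx=13: raw=0x54007 flags P=1 W=1 U=1 S=0
  → PA=0x54819  (4 entries read)

TLB: [["0xD0243815", "0x44"], ["0xB0741802", "0x49"], ["0xE870260D", "0x54"]]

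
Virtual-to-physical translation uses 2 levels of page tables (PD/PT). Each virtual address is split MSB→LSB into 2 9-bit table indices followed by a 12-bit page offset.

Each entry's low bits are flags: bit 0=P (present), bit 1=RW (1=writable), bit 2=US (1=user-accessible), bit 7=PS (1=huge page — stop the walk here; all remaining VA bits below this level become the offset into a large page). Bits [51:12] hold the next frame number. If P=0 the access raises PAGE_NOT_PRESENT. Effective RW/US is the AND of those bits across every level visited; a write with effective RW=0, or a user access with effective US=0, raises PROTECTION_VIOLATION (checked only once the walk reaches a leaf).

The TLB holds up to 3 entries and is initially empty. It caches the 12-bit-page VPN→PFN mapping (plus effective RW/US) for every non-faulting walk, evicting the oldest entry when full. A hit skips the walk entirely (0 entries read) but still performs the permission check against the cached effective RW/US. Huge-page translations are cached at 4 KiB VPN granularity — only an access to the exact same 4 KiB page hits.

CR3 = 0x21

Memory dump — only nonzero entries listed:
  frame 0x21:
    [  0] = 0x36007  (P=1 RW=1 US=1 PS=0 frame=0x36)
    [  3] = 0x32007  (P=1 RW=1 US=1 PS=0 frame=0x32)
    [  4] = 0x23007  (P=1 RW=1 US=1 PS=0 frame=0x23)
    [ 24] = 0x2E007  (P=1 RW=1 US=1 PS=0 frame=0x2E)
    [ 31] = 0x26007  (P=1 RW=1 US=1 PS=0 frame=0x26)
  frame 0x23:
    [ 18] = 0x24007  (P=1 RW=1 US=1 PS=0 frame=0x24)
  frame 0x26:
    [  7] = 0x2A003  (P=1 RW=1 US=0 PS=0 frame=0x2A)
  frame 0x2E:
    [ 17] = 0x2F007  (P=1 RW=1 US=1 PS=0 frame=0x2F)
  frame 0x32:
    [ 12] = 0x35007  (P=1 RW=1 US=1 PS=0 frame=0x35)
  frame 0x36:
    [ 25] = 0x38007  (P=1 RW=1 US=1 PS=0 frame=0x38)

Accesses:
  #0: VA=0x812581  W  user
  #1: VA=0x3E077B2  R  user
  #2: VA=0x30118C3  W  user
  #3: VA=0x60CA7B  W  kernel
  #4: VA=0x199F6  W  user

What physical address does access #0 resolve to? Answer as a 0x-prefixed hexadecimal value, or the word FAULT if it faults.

Per-access translation:
#0 VA=0x812581 (w,user):
  lvl0: tbl 0x21, slot 4 ⇒ 0x23007 (P1/RW1/US1/PS0)
  lvl1: tbl 0x23, slot 18 ⇒ 0x24007 (P1/RW1/US1/PS0)
  ✓ 0x24581  — 2 lookups
#1 VA=0x3E077B2 (r,user):
  lvl0: tbl 0x21, slot 31 ⇒ 0x26007 (P1/RW1/US1/PS0)
  lvl1: tbl 0x26, slot 7 ⇒ 0x2A003 (P1/RW1/US0/PS0)
  → PROTECTION_VIOLATION  (2 entries read)
#2 VA=0x30118C3 (w,user):
  lvl0: tbl 0x21, slot 24 ⇒ 0x2E007 (P1/RW1/US1/PS0)
  lvl1: tbl 0x2E, slot 17 ⇒ 0x2F007 (P1/RW1/US1/PS0)
  ✓ 0x2F8C3  — 2 lookups
#3 VA=0x60CA7B (w,kernel):
  lvl0: tbl 0x21, slot 3 ⇒ 0x32007 (P1/RW1/US1/PS0)
  lvl1: tbl 0x32, slot 12 ⇒ 0x35007 (P1/RW1/US1/PS0)
  ✓ 0x35A7B  — 2 lookups
#4 VA=0x199F6 (w,user):
  lvl0: tbl 0x21, slot 0 ⇒ 0x36007 (P1/RW1/US1/PS0)
  lvl1: tbl 0x36, slot 25 ⇒ 0x38007 (P1/RW1/US1/PS0)
  ✓ 0x389F6  — 2 lookups

Access #0 PA: 0x24581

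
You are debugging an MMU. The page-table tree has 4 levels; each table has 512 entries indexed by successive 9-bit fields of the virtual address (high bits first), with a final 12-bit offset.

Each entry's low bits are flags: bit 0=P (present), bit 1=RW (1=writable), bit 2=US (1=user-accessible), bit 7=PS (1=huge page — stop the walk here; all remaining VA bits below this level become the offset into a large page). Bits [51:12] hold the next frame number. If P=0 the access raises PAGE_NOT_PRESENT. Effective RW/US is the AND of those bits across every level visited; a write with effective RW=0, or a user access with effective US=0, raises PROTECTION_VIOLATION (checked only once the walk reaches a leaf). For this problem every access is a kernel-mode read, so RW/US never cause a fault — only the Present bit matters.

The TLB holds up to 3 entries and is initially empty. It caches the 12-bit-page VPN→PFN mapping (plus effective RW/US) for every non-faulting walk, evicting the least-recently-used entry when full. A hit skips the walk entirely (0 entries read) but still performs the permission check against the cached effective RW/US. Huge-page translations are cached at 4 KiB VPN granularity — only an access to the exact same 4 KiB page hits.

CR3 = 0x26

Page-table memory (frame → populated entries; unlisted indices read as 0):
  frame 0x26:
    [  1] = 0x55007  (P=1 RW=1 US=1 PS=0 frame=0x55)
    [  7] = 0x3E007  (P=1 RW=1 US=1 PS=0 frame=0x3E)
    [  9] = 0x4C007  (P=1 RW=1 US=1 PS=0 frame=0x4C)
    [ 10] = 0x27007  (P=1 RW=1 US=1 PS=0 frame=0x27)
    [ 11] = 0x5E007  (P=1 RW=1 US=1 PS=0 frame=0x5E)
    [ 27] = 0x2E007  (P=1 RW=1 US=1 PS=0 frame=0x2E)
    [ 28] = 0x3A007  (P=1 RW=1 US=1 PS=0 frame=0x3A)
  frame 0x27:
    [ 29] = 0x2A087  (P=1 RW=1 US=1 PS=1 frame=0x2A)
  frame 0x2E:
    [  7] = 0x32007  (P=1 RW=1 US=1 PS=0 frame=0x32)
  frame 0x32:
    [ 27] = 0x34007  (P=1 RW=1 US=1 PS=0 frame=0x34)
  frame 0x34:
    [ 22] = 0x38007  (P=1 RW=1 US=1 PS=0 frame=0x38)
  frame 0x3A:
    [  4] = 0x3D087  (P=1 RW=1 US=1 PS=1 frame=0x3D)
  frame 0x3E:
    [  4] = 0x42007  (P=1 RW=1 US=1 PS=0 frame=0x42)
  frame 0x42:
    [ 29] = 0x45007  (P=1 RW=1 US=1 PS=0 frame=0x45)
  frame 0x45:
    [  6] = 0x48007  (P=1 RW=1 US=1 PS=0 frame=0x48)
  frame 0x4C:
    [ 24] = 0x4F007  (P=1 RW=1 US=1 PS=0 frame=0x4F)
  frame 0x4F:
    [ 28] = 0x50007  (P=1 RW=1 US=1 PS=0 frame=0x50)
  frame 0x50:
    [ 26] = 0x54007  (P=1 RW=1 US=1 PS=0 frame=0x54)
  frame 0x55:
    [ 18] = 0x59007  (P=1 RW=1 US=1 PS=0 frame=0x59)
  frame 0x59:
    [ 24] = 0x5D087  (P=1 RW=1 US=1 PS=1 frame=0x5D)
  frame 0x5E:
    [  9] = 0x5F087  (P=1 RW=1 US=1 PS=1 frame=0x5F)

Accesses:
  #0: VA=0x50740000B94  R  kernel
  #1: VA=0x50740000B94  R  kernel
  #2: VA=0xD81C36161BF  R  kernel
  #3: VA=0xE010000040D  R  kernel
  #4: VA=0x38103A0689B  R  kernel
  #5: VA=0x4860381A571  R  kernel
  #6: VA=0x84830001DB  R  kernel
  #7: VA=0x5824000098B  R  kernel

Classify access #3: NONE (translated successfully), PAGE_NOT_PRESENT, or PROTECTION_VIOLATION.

Per-access translation:
#0 VA=0x50740000B94 (r,kernel):
  [0] read 0x26 idx=10: raw=0x27007 flags P=1 W=1 U=1 S=0
  [1] read 0x27 idx=29: raw=0x2A087 flags P=1 W=1 U=1 S=1
  ⇒ phys 0x2AB94 (huge @L1)  [2 reads]
#1 VA=0x50740000B94 (r,kernel):
  TLB hit vpn=0x50740000 → PA=0x2AB94
#2 VA=0xD81C36161BF (r,kernel):
  [0] read 0x26 idx=27: raw=0x2E007 flags P=1 W=1 U=1 S=0
  [1] read 0x2E idx=7: raw=0x32007 flags P=1 W=1 U=1 S=0
  [2] read 0x32 idx=27: raw=0x34007 flags P=1 W=1 U=1 S=0
  [3] read 0x34 idx=22: raw=0x38007 flags P=1 W=1 U=1 S=0
  ⇒ phys 0x381BF  [4 reads]
#3 VA=0xE010000040D (r,kernel):
  [0] read 0x26 idx=28: raw=0x3A007 flags P=1 W=1 U=1 S=0
  [1] read 0x3A idx=4: raw=0x3D087 flags P=1 W=1 U=1 S=1
  ⇒ phys 0x3D40D (huge @L1)  [2 reads]
#4 VA=0x38103A0689B (r,kernel):
  [0] read 0x26 idx=7: raw=0x3E007 flags P=1 W=1 U=1 S=0
  [1] read 0x3E idx=4: raw=0x42007 flags P=1 W=1 U=1 S=0
  [2] read 0x42 idx=29: raw=0x45007 flags P=1 W=1 U=1 S=0
  [3] read 0x45 idx=6: raw=0x48007 flags P=1 W=1 U=1 S=0
  ⇒ phys 0x4889B  [4 reads]
#5 VA=0x4860381A571 (r,kernel):
  [0] read 0x26 idx=9: raw=0x4C007 flags P=1 W=1 U=1 S=0
  [1] read 0x4C idx=24: raw=0x4F007 flags P=1 W=1 U=1 S=0
  [2] read 0x4F idx=28: raw=0x50007 flags P=1 W=1 U=1 S=0
  [3] read 0x50 idx=26: raw=0x54007 flags P=1 W=1 U=1 S=0
  ⇒ phys 0x54571  [4 reads]
#6 VA=0x84830001DB (r,kernel):
  [0] read 0x26 idx=1: raw=0x55007 flags P=1 W=1 U=1 S=0
  [1] read 0x55 idx=18: raw=0x59007 flags P=1 W=1 U=1 S=0
  [2] read 0x59 idx=24: raw=0x5D087 flags P=1 W=1 U=1 S=1
  ⇒ phys 0x5D1DB (huge @L2)  [3 reads]
#7 VA=0x5824000098B (r,kernel):
  [0] read 0x26 idx=11: raw=0x5E007 flags P=1 W=1 U=1 S=0
  [1] read 0x5E idx=9: raw=0x5F087 flags P=1 W=1 U=1 S=1
  ⇒ phys 0x5F98B (huge @L1)  [2 reads]

Access #3 fault: NONE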